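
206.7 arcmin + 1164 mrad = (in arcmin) 1 arcmin = 0.00029088821 rad, so 206.7 arcmin = 206.7 * 0.00029088821 = 0.060126593 rad. 1 mrad = 0.001 rad, so 1164 mrad = 1164 * 0.001 = 1.164 rad. Sum: 0.060126593 + 1.164 = 1.2241266 rad. 1 arcmin = 0.00029088821 rad, so 1.2241266 rad = 1.2241266 / 0.00029088821 = 4208.2372 arcmin ≈ 4208 arcmin (4 s.f.). Final answer: 4208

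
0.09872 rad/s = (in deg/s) 1 deg/s = 0.017453293 rad/s, so 0.09872 rad/s = 0.09872 / 0.017453293 = 5.6562394 deg/s ≈ 5.656 deg/s (4 s.f.). Final answer: 5.656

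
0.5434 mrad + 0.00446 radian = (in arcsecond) 1032. Check: 1 mrad = 0.001 rad, so 0.5434 mrad = 0.5434 * 0.001 = 0.0005434 rad. 0.00446 radian = 0.00446 rad. Sum: 0.0005434 + 0.00446 = 0.0050034 rad. 1 arcsecond = 4.8481368e-06 rad, so 0.0050034 rad = 0.0050034 / 4.8481368e-06 = 1032.0253 arcsecond ≈ 1032 arcsecond (4 s.f.).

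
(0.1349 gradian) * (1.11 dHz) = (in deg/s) 1 gradian = 0.015707963 rad, so 0.1349 gradian = 0.1349 * 0.015707963 = 0.0021190042 rad. 1 dHz = 0.1 Hz, so 1.11 dHz = 1.11 * 0.1 = 0.111 Hz. Combine: 0.0021190042 rad * 0.111 Hz = 0.00023520947 rad/s. 1 deg/s = 0.017453293 rad/s, so 0.00023520947 rad/s = 0.00023520947 / 0.017453293 = 0.01347651 deg/s ≈ 0.01348 deg/s (4 s.f.). Final answer: 0.01348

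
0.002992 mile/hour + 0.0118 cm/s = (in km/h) 0.00524. Check: 1 mile/hour = 0.44704 m/s, so 0.002992 mile/hour = 0.002992 * 0.44704 = 0.0013375437 m/s. 1 cm/s = 0.01 m/s, so 0.0118 cm/s = 0.0118 * 0.01 = 0.000118 m/s. Sum: 0.0013375437 + 0.000118 = 0.0014555437 m/s. 1 km/h = 0.27777778 m/s, so 0.0014555437 m/s = 0.0014555437 / 0.27777778 = 0.0052399572 km/h ≈ 0.00524 km/h (4 s.f.).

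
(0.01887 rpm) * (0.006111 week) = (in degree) 1 rpm = 0.10471976 rad/s, so 0.01887 rpm = 0.01887 * 0.10471976 = 0.0019760618 rad/s. 1 week = 604800 s, so 0.006111 week = 0.006111 * 604800 = 3695.9328 s. Combine: 0.0019760618 rad/s * 3695.9328 s = 7.3033915 rad. 1 degree = 0.017453293 rad, so 7.3033915 rad = 7.3033915 / 0.017453293 = 418.45351 degree ≈ 418.5 degree (4 s.f.). Final answer: 418.5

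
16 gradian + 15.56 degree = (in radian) 0.5229. Check: 1 gradian = 0.015707963 rad, so 16 gradian = 16 * 0.015707963 = 0.25132741 rad. 1 degree = 0.017453293 rad, so 15.56 degree = 15.56 * 0.017453293 = 0.27157323 rad. Sum: 0.25132741 + 0.27157323 = 0.52290064 rad. 0.52290064 rad = 0.52290064 radian ≈ 0.5229 radian (4 s.f.).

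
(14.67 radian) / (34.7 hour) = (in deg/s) 14.67 radian = 14.67 rad. 1 hour = 3600 s, so 34.7 hour = 34.7 * 3600 = 124920 s. Combine: 14.67 rad / 124920 s = 0.00011743516 rad/s. 1 deg/s = 0.017453293 rad/s, so 0.00011743516 rad/s = 0.00011743516 / 0.017453293 = 0.0067285389 deg/s ≈ 0.006729 deg/s (4 s.f.). Final answer: 0.006729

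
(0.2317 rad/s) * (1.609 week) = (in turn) 0.2317 rad/s is already in rad/s. 1 week = 604800 s, so 1.609 week = 1.609 * 604800 = 973123.2 s. Combine: 0.2317 rad/s * 973123.2 s = 225472.65 rad. 1 turn = 6.2831853 rad, so 225472.65 rad = 225472.65 / 6.2831853 = 35885.086 turn ≈ 3.589e+04 turn (4 s.f.). Final answer: 3.589e+04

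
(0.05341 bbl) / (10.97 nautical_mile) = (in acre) 1 bbl = 0.15898729 m^3, so 0.05341 bbl = 0.05341 * 0.15898729 = 0.0084915114 m^3. 1 nautical_mile = 1852 m, so 10.97 nautical_mile = 10.97 * 1852 = 20316.44 m. Combine: 0.0084915114 m^3 / 20316.44 m = 4.1796257e-07 m^2. 1 acre = 4046.8564 m^2, so 4.1796257e-07 m^2 = 4.1796257e-07 / 4046.8564 = 1.032808e-10 acre ≈ 1.033e-10 acre (4 s.f.). Final answer: 1.033e-10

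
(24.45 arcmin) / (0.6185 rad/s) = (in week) 1 arcmin = 0.00029088821 rad, so 24.45 arcmin = 24.45 * 0.00029088821 = 0.0071122167 rad. 0.6185 rad/s is already in rad/s. Combine: 0.0071122167 rad / 0.6185 rad/s = 0.011499138 s. 1 week = 604800 s, so 0.011499138 s = 0.011499138 / 604800 = 1.9013125e-08 week ≈ 1.901e-08 week (4 s.f.). Final answer: 1.901e-08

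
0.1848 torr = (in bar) 1 torr = 133.32237 Pa, so 0.1848 torr = 0.1848 * 133.32237 = 24.637974 Pa. 1 bar = 100000 Pa, so 24.637974 Pa = 24.637974 / 100000 = 0.00024637974 bar ≈ 0.0002464 bar (4 s.f.). Final answer: 0.0002464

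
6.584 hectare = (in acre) 16.27. Check: 1 hectare = 10000 m^2, so 6.584 hectare = 6.584 * 10000 = 65840 m^2. 1 acre = 4046.8564 m^2, so 65840 m^2 = 65840 / 4046.8564 = 16.269418 acre ≈ 16.27 acre (4 s.f.).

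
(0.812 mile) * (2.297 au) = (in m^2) 1 mile = 1609.344 m, so 0.812 mile = 0.812 * 1609.344 = 1306.7873 m. 1 au = 1.4959787e+11 m, so 2.297 au = 2.297 * 1.4959787e+11 = 3.4362631e+11 m. Combine: 1306.7873 m * 3.4362631e+11 m = 4.4904651e+14 m^2. Result: 4.4904651e+14 m^2 ≈ 4.49e+14 m^2 (4 s.f.). Final answer: 4.49e+14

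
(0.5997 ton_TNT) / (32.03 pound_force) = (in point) 1 ton_TNT = 4.184e+09 J, so 0.5997 ton_TNT = 0.5997 * 4.184e+09 = 2.5091448e+09 J. 1 pound_force = 4.4482216 N, so 32.03 pound_force = 32.03 * 4.4482216 = 142.47654 N. Combine: 2.5091448e+09 J / 142.47654 N = 17610933 m. 1 point = 0.00035277778 m, so 17610933 m = 17610933 / 0.00035277778 = 4.9920756e+10 point ≈ 4.992e+10 point (4 s.f.). Final answer: 4.992e+10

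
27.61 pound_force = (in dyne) 1.228e+07. Check: 1 pound_force = 4.4482216 N, so 27.61 pound_force = 27.61 * 4.4482216 = 122.8154 N. 1 dyne = 1e-05 N, so 122.8154 N = 122.8154 / 1e-05 = 12281540 dyne ≈ 1.228e+07 dyne (4 s.f.).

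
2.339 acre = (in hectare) 1 acre = 4046.8564 m^2, so 2.339 acre = 2.339 * 4046.8564 = 9465.5972 m^2. 1 hectare = 10000 m^2, so 9465.5972 m^2 = 9465.5972 / 10000 = 0.94655972 hectare ≈ 0.9466 hectare (4 s.f.). Final answer: 0.9466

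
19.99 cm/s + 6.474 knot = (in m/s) 1 cm/s = 0.01 m/s, so 19.99 cm/s = 19.99 * 0.01 = 0.1999 m/s. 1 knot = 0.51444444 m/s, so 6.474 knot = 6.474 * 0.51444444 = 3.3305133 m/s. Sum: 0.1999 + 3.3305133 = 3.5304133 m/s. Result: 3.5304133 m/s ≈ 3.53 m/s (4 s.f.). Final answer: 3.53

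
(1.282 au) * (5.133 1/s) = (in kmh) 3.544e+12. Check: 1 au = 1.4959787e+11 m, so 1.282 au = 1.282 * 1.4959787e+11 = 1.9178447e+11 m. 5.133 1/s = 5.133 Hz. Combine: 1.9178447e+11 m * 5.133 Hz = 9.8442969e+11 m/s. 1 kmh = 0.27777778 m/s, so 9.8442969e+11 m/s = 9.8442969e+11 / 0.27777778 = 3.5439469e+12 kmh ≈ 3.544e+12 kmh (4 s.f.).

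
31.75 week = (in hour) 5334. Check: 1 week = 604800 s, so 31.75 week = 31.75 * 604800 = 19202400 s. 1 hour = 3600 s, so 19202400 s = 19202400 / 3600 = 5334 hour.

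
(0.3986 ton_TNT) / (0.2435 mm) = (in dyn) 1 ton_TNT = 4.184e+09 J, so 0.3986 ton_TNT = 0.3986 * 4.184e+09 = 1.6677424e+09 J. 1 mm = 0.001 m, so 0.2435 mm = 0.2435 * 0.001 = 0.0002435 m. Combine: 1.6677424e+09 J / 0.0002435 m = 6.8490448e+12 N. 1 dyn = 1e-05 N, so 6.8490448e+12 N = 6.8490448e+12 / 1e-05 = 6.8490448e+17 dyn ≈ 6.849e+17 dyn (4 s.f.). Final answer: 6.849e+17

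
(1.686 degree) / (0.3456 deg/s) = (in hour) 1 degree = 0.017453293 rad, so 1.686 degree = 1.686 * 0.017453293 = 0.029426251 rad. 1 deg/s = 0.017453293 rad/s, so 0.3456 deg/s = 0.3456 * 0.017453293 = 0.0060318579 rad/s. Combine: 0.029426251 rad / 0.0060318579 rad/s = 4.8784722 s. 1 hour = 3600 s, so 4.8784722 s = 4.8784722 / 3600 = 0.0013551312 hour ≈ 0.001355 hour (4 s.f.). Final answer: 0.001355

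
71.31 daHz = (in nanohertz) 7.131e+11. Check: 1 daHz = 10 Hz, so 71.31 daHz = 71.31 * 10 = 713.1 Hz. 1 nanohertz = 1e-09 Hz, so 713.1 Hz = 713.1 / 1e-09 = 7.131e+11 nanohertz.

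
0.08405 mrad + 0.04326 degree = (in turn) 0.0001335. Check: 1 mrad = 0.001 rad, so 0.08405 mrad = 0.08405 * 0.001 = 8.405e-05 rad. 1 degree = 0.017453293 rad, so 0.04326 degree = 0.04326 * 0.017453293 = 0.00075502943 rad. Sum: 8.405e-05 + 0.00075502943 = 0.00083907943 rad. 1 turn = 6.2831853 rad, so 0.00083907943 rad = 0.00083907943 / 6.2831853 = 0.00013354364 turn ≈ 0.0001335 turn (4 s.f.).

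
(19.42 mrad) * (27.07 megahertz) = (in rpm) 1 mrad = 0.001 rad, so 19.42 mrad = 19.42 * 0.001 = 0.01942 rad. 1 megahertz = 1000000 Hz, so 27.07 megahertz = 27.07 * 1000000 = 27070000 Hz. Combine: 0.01942 rad * 27070000 Hz = 525699.4 rad/s. 1 rpm = 0.10471976 rad/s, so 525699.4 rad/s = 525699.4 / 0.10471976 = 5020059.5 rpm ≈ 5.02e+06 rpm (4 s.f.). Final answer: 5.02e+06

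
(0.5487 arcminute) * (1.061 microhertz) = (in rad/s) 1.693e-10. Check: 1 arcminute = 0.00029088821 rad, so 0.5487 arcminute = 0.5487 * 0.00029088821 = 0.00015961036 rad. 1 microhertz = 1e-06 Hz, so 1.061 microhertz = 1.061 * 1e-06 = 1.061e-06 Hz. Combine: 0.00015961036 rad * 1.061e-06 Hz = 1.6934659e-10 rad/s. Result: 1.6934659e-10 rad/s ≈ 1.693e-10 rad/s (4 s.f.).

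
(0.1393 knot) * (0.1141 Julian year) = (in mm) 2.58e+08. Check: 1 knot = 0.51444444 m/s, so 0.1393 knot = 0.1393 * 0.51444444 = 0.071662111 m/s. 1 Julian year = 31557600 s, so 0.1141 Julian year = 0.1141 * 31557600 = 3600722.2 s. Combine: 0.071662111 m/s * 3600722.2 s = 258035.35 m. 1 mm = 0.001 m, so 258035.35 m = 258035.35 / 0.001 = 2.5803535e+08 mm ≈ 2.58e+08 mm (4 s.f.).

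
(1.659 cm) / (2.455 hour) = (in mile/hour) 4.199e-06. Check: 1 cm = 0.01 m, so 1.659 cm = 1.659 * 0.01 = 0.01659 m. 1 hour = 3600 s, so 2.455 hour = 2.455 * 3600 = 8838 s. Combine: 0.01659 m / 8838 s = 1.8771215e-06 m/s. 1 mile/hour = 0.44704 m/s, so 1.8771215e-06 m/s = 1.8771215e-06 / 0.44704 = 4.1990013e-06 mile/hour ≈ 4.199e-06 mile/hour (4 s.f.).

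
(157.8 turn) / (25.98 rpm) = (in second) 1 turn = 6.2831853 rad, so 157.8 turn = 157.8 * 6.2831853 = 991.48664 rad. 1 rpm = 0.10471976 rad/s, so 25.98 rpm = 25.98 * 0.10471976 = 2.7206192 rad/s. Combine: 991.48664 rad / 2.7206192 rad/s = 364.43418 s. 364.43418 s = 364.43418 second ≈ 364.4 second (4 s.f.). Final answer: 364.4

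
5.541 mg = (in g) 1 mg = 1e-06 kg, so 5.541 mg = 5.541 * 1e-06 = 5.541e-06 kg. 1 g = 0.001 kg, so 5.541e-06 kg = 5.541e-06 / 0.001 = 0.005541 g. Final answer: 0.005541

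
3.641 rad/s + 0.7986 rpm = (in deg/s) 213.4. Check: 3.641 rad/s is already in rad/s. 1 rpm = 0.10471976 rad/s, so 0.7986 rpm = 0.7986 * 0.10471976 = 0.083629196 rad/s. Sum: 3.641 + 0.083629196 = 3.7246292 rad/s. 1 deg/s = 0.017453293 rad/s, so 3.7246292 rad/s = 3.7246292 / 0.017453293 = 213.40553 deg/s ≈ 213.4 deg/s (4 s.f.).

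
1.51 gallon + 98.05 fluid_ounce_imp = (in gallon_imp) 1 gallon = 0.0037854118 m^3, so 1.51 gallon = 1.51 * 0.0037854118 = 0.0057159718 m^3. 1 fluid_ounce_imp = 2.8413063e-05 m^3, so 98.05 fluid_ounce_imp = 98.05 * 2.8413063e-05 = 0.0027859008 m^3. Sum: 0.0057159718 + 0.0027859008 = 0.0085018726 m^3. 1 gallon_imp = 0.00454609 m^3, so 0.0085018726 m^3 = 0.0085018726 / 0.00454609 = 1.8701505 gallon_imp ≈ 1.87 gallon_imp (4 s.f.). Final answer: 1.87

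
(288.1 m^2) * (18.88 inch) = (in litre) 288.1 m^2 is already in m^2. 1 inch = 0.0254 m, so 18.88 inch = 18.88 * 0.0254 = 0.479552 m. Combine: 288.1 m^2 * 0.479552 m = 138.15893 m^3. 1 litre = 0.001 m^3, so 138.15893 m^3 = 138.15893 / 0.001 = 138158.93 litre ≈ 1.382e+05 litre (4 s.f.). Final answer: 1.382e+05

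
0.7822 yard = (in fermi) 7.152e+14. Check: 1 yard = 0.9144 m, so 0.7822 yard = 0.7822 * 0.9144 = 0.71524368 m. 1 fermi = 1e-15 m, so 0.71524368 m = 0.71524368 / 1e-15 = 7.1524368e+14 fermi ≈ 7.152e+14 fermi (4 s.f.).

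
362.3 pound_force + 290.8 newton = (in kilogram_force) 1 pound_force = 4.4482216 N, so 362.3 pound_force = 362.3 * 4.4482216 = 1611.5907 N. 290.8 newton = 290.8 N. Sum: 1611.5907 + 290.8 = 1902.3907 N. 1 kilogram_force = 9.80665 N, so 1902.3907 N = 1902.3907 / 9.80665 = 193.98986 kilogram_force ≈ 194 kilogram_force (4 s.f.). Final answer: 194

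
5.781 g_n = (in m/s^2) 1 g_n = 9.80665 m/s^2, so 5.781 g_n = 5.781 * 9.80665 = 56.692244 m/s^2. Result: 56.692244 m/s^2 ≈ 56.69 m/s^2 (4 s.f.). Final answer: 56.69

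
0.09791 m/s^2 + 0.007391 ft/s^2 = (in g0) 0.09791 m/s^2 is already in m/s^2. 1 ft/s^2 = 0.3048 m/s^2, so 0.007391 ft/s^2 = 0.007391 * 0.3048 = 0.0022527768 m/s^2. Sum: 0.09791 + 0.0022527768 = 0.10016278 m/s^2. 1 g0 = 9.80665 m/s^2, so 0.10016278 m/s^2 = 0.10016278 / 9.80665 = 0.010213761 g0 ≈ 0.01021 g0 (4 s.f.). Final answer: 0.01021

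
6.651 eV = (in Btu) 1.01e-21. Check: 1 eV = 1.6021766e-19 J, so 6.651 eV = 6.651 * 1.6021766e-19 = 1.0656077e-18 J. 1 Btu = 1055.0559 J, so 1.0656077e-18 J = 1.0656077e-18 / 1055.0559 = 1.0100012e-21 Btu ≈ 1.01e-21 Btu (4 s.f.).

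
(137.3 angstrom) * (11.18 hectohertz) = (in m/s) 1.535e-05. Check: 1 angstrom = 1e-10 m, so 137.3 angstrom = 137.3 * 1e-10 = 1.373e-08 m. 1 hectohertz = 100 Hz, so 11.18 hectohertz = 11.18 * 100 = 1118 Hz. Combine: 1.373e-08 m * 1118 Hz = 1.535014e-05 m/s. Result: 1.535014e-05 m/s ≈ 1.535e-05 m/s (4 s.f.).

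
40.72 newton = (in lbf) 9.154. Check: 40.72 newton = 40.72 N. 1 lbf = 4.4482216 N, so 40.72 N = 40.72 / 4.4482216 = 9.1542202 lbf ≈ 9.154 lbf (4 s.f.).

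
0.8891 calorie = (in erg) 1 calorie = 4.184 J, so 0.8891 calorie = 0.8891 * 4.184 = 3.7199944 J. 1 erg = 1e-07 J, so 3.7199944 J = 3.7199944 / 1e-07 = 37199944 erg ≈ 3.72e+07 erg (4 s.f.). Final answer: 3.72e+07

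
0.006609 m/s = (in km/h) 1 km/h = 0.27777778 m/s, so 0.006609 m/s = 0.006609 / 0.27777778 = 0.0237924 km/h ≈ 0.02379 km/h (4 s.f.). Final answer: 0.02379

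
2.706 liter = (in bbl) 1 liter = 0.001 m^3, so 2.706 liter = 2.706 * 0.001 = 0.002706 m^3. 1 bbl = 0.15898729 m^3, so 0.002706 m^3 = 0.002706 / 0.15898729 = 0.017020228 bbl ≈ 0.01702 bbl (4 s.f.). Final answer: 0.01702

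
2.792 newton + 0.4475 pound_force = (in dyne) 2.792 newton = 2.792 N. 1 pound_force = 4.4482216 N, so 0.4475 pound_force = 0.4475 * 4.4482216 = 1.9905792 N. Sum: 2.792 + 1.9905792 = 4.7825792 N. 1 dyne = 1e-05 N, so 4.7825792 N = 4.7825792 / 1e-05 = 478257.92 dyne ≈ 4.783e+05 dyne (4 s.f.). Final answer: 4.783e+05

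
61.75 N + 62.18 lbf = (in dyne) 61.75 N is already in N. 1 lbf = 4.4482216 N, so 62.18 lbf = 62.18 * 4.4482216 = 276.59042 N. Sum: 61.75 + 276.59042 = 338.34042 N. 1 dyne = 1e-05 N, so 338.34042 N = 338.34042 / 1e-05 = 33834042 dyne ≈ 3.383e+07 dyne (4 s.f.). Final answer: 3.383e+07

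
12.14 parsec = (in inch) 1 parsec = 3.0856776e+16 m, so 12.14 parsec = 12.14 * 3.0856776e+16 = 3.7460126e+17 m. 1 inch = 0.0254 m, so 3.7460126e+17 m = 3.7460126e+17 / 0.0254 = 1.4748081e+19 inch ≈ 1.475e+19 inch (4 s.f.). Final answer: 1.475e+19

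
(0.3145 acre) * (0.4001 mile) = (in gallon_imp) 1 acre = 4046.8564 m^2, so 0.3145 acre = 0.3145 * 4046.8564 = 1272.7363 m^2. 1 mile = 1609.344 m, so 0.4001 mile = 0.4001 * 1609.344 = 643.89853 m. Combine: 1272.7363 m^2 * 643.89853 m = 819513.07 m^3. 1 gallon_imp = 0.00454609 m^3, so 819513.07 m^3 = 819513.07 / 0.00454609 = 1.8026767e+08 gallon_imp ≈ 1.803e+08 gallon_imp (4 s.f.). Final answer: 1.803e+08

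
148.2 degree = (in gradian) 1 degree = 0.017453293 rad, so 148.2 degree = 148.2 * 0.017453293 = 2.586578 rad. 1 gradian = 0.015707963 rad, so 2.586578 rad = 2.586578 / 0.015707963 = 164.66667 gradian ≈ 164.7 gradian (4 s.f.). Final answer: 164.7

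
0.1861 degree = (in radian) 0.003248. Check: 1 degree = 0.017453293 rad, so 0.1861 degree = 0.1861 * 0.017453293 = 0.0032480577 rad. 0.0032480577 rad = 0.0032480577 radian ≈ 0.003248 radian (4 s.f.).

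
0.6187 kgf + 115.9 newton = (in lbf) 27.42. Check: 1 kgf = 9.80665 N, so 0.6187 kgf = 0.6187 * 9.80665 = 6.0673744 N. 115.9 newton = 115.9 N. Sum: 6.0673744 + 115.9 = 121.96737 N. 1 lbf = 4.4482216 N, so 121.96737 N = 121.96737 / 4.4482216 = 27.419357 lbf ≈ 27.42 lbf (4 s.f.).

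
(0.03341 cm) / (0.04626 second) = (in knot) 1 cm = 0.01 m, so 0.03341 cm = 0.03341 * 0.01 = 0.0003341 m. 0.04626 second = 0.04626 s. Combine: 0.0003341 m / 0.04626 s = 0.0072222222 m/s. 1 knot = 0.51444444 m/s, so 0.0072222222 m/s = 0.0072222222 / 0.51444444 = 0.014038877 knot ≈ 0.01404 knot (4 s.f.). Final answer: 0.01404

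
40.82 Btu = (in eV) 1 Btu = 1055.0559 J, so 40.82 Btu = 40.82 * 1055.0559 = 43067.38 J. 1 eV = 1.6021766e-19 J, so 43067.38 J = 43067.38 / 1.6021766e-19 = 2.6880544e+23 eV ≈ 2.688e+23 eV (4 s.f.). Final answer: 2.688e+23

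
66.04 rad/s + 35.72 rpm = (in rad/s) 66.04 rad/s is already in rad/s. 1 rpm = 0.10471976 rad/s, so 35.72 rpm = 35.72 * 0.10471976 = 3.7405897 rad/s. Sum: 66.04 + 3.7405897 = 69.78059 rad/s. Result: 69.78059 rad/s ≈ 69.78 rad/s (4 s.f.). Final answer: 69.78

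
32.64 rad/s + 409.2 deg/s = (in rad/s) 32.64 rad/s is already in rad/s. 1 deg/s = 0.017453293 rad/s, so 409.2 deg/s = 409.2 * 0.017453293 = 7.1418873 rad/s. Sum: 32.64 + 7.1418873 = 39.781887 rad/s. Result: 39.781887 rad/s ≈ 39.78 rad/s (4 s.f.). Final answer: 39.78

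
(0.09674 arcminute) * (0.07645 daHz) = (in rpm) 0.0002054. Check: 1 arcminute = 0.00029088821 rad, so 0.09674 arcminute = 0.09674 * 0.00029088821 = 2.8140525e-05 rad. 1 daHz = 10 Hz, so 0.07645 daHz = 0.07645 * 10 = 0.7645 Hz. Combine: 2.8140525e-05 rad * 0.7645 Hz = 2.1513432e-05 rad/s. 1 rpm = 0.10471976 rad/s, so 2.1513432e-05 rad/s = 2.1513432e-05 / 0.10471976 = 0.00020543814 rpm ≈ 0.0002054 rpm (4 s.f.).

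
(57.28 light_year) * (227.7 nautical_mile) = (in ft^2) 2.46e+24. Check: 1 light_year = 9.4607305e+15 m, so 57.28 light_year = 57.28 * 9.4607305e+15 = 5.4191064e+17 m. 1 nautical_mile = 1852 m, so 227.7 nautical_mile = 227.7 * 1852 = 421700.4 m. Combine: 5.4191064e+17 m * 421700.4 m = 2.2852393e+23 m^2. 1 ft^2 = 0.09290304 m^2, so 2.2852393e+23 m^2 = 2.2852393e+23 / 0.09290304 = 2.4598112e+24 ft^2 ≈ 2.46e+24 ft^2 (4 s.f.).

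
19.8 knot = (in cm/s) 1019. Check: 1 knot = 0.51444444 m/s, so 19.8 knot = 19.8 * 0.51444444 = 10.186 m/s. 1 cm/s = 0.01 m/s, so 10.186 m/s = 10.186 / 0.01 = 1018.6 cm/s ≈ 1019 cm/s (4 s.f.).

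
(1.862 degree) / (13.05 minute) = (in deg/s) 1 degree = 0.017453293 rad, so 1.862 degree = 1.862 * 0.017453293 = 0.032498031 rad. 1 minute = 60 s, so 13.05 minute = 13.05 * 60 = 783 s. Combine: 0.032498031 rad / 783 s = 4.1504509e-05 rad/s. 1 deg/s = 0.017453293 rad/s, so 4.1504509e-05 rad/s = 4.1504509e-05 / 0.017453293 = 0.0023780332 deg/s ≈ 0.002378 deg/s (4 s.f.). Final answer: 0.002378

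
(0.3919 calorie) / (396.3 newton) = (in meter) 0.004138. Check: 1 calorie = 4.184 J, so 0.3919 calorie = 0.3919 * 4.184 = 1.6397096 J. 396.3 newton = 396.3 N. Combine: 1.6397096 J / 396.3 N = 0.0041375463 m. 0.0041375463 m = 0.0041375463 meter ≈ 0.004138 meter (4 s.f.).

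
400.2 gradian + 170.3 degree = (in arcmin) 3.183e+04. Check: 1 gradian = 0.015707963 rad, so 400.2 gradian = 400.2 * 0.015707963 = 6.2863269 rad. 1 degree = 0.017453293 rad, so 170.3 degree = 170.3 * 0.017453293 = 2.9722957 rad. Sum: 6.2863269 + 2.9722957 = 9.2586226 rad. 1 arcmin = 0.00029088821 rad, so 9.2586226 rad = 9.2586226 / 0.00029088821 = 31828.8 arcmin ≈ 3.183e+04 arcmin (4 s.f.).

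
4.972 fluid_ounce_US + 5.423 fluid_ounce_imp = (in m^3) 0.0003011. Check: 1 fluid_ounce_US = 2.957353e-05 m^3, so 4.972 fluid_ounce_US = 4.972 * 2.957353e-05 = 0.00014703959 m^3. 1 fluid_ounce_imp = 2.8413063e-05 m^3, so 5.423 fluid_ounce_imp = 5.423 * 2.8413063e-05 = 0.00015408404 m^3. Sum: 0.00014703959 + 0.00015408404 = 0.00030112363 m^3. Result: 0.00030112363 m^3 ≈ 0.0003011 m^3 (4 s.f.).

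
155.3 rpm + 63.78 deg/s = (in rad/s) 17.38. Check: 1 rpm = 0.10471976 rad/s, so 155.3 rpm = 155.3 * 0.10471976 = 16.262978 rad/s. 1 deg/s = 0.017453293 rad/s, so 63.78 deg/s = 63.78 * 0.017453293 = 1.113171 rad/s. Sum: 16.262978 + 1.113171 = 17.376149 rad/s. Result: 17.376149 rad/s ≈ 17.38 rad/s (4 s.f.).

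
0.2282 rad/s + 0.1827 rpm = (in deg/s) 14.17. Check: 0.2282 rad/s is already in rad/s. 1 rpm = 0.10471976 rad/s, so 0.1827 rpm = 0.1827 * 0.10471976 = 0.019132299 rad/s. Sum: 0.2282 + 0.019132299 = 0.2473323 rad/s. 1 deg/s = 0.017453293 rad/s, so 0.2473323 rad/s = 0.2473323 / 0.017453293 = 14.171097 deg/s ≈ 14.17 deg/s (4 s.f.).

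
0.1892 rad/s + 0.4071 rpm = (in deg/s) 0.1892 rad/s is already in rad/s. 1 rpm = 0.10471976 rad/s, so 0.4071 rpm = 0.4071 * 0.10471976 = 0.042631412 rad/s. Sum: 0.1892 + 0.042631412 = 0.23183141 rad/s. 1 deg/s = 0.017453293 rad/s, so 0.23183141 rad/s = 0.23183141 / 0.017453293 = 13.282961 deg/s ≈ 13.28 deg/s (4 s.f.). Final answer: 13.28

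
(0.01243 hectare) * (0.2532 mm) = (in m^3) 0.03147. Check: 1 hectare = 10000 m^2, so 0.01243 hectare = 0.01243 * 10000 = 124.3 m^2. 1 mm = 0.001 m, so 0.2532 mm = 0.2532 * 0.001 = 0.0002532 m. Combine: 124.3 m^2 * 0.0002532 m = 0.03147276 m^3. Result: 0.03147276 m^3 ≈ 0.03147 m^3 (4 s.f.).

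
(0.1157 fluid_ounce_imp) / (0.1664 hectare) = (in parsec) 6.402e-26. Check: 1 fluid_ounce_imp = 2.8413063e-05 m^3, so 0.1157 fluid_ounce_imp = 0.1157 * 2.8413063e-05 = 3.2873913e-06 m^3. 1 hectare = 10000 m^2, so 0.1664 hectare = 0.1664 * 10000 = 1664 m^2. Combine: 3.2873913e-06 m^3 / 1664 m^2 = 1.9755958e-09 m. 1 parsec = 3.0856776e+16 m, so 1.9755958e-09 m = 1.9755958e-09 / 3.0856776e+16 = 6.4024698e-26 parsec ≈ 6.402e-26 parsec (4 s.f.).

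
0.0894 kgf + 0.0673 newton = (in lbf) 0.2122. Check: 1 kgf = 9.80665 N, so 0.0894 kgf = 0.0894 * 9.80665 = 0.87671451 N. 0.0673 newton = 0.0673 N. Sum: 0.87671451 + 0.0673 = 0.94401451 N. 1 lbf = 4.4482216 N, so 0.94401451 N = 0.94401451 / 4.4482216 = 0.2122229 lbf ≈ 0.2122 lbf (4 s.f.).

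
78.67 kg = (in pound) 173.4. Check: 1 pound = 0.45359237 kg, so 78.67 kg = 78.67 / 0.45359237 = 173.43766 pound ≈ 173.4 pound (4 s.f.).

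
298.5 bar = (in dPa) 2.985e+08. Check: 1 bar = 100000 Pa, so 298.5 bar = 298.5 * 100000 = 29850000 Pa. 1 dPa = 0.1 Pa, so 29850000 Pa = 29850000 / 0.1 = 2.985e+08 dPa.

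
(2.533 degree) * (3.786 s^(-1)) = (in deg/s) 9.59. Check: 1 degree = 0.017453293 rad, so 2.533 degree = 2.533 * 0.017453293 = 0.04420919 rad. 3.786 s^(-1) = 3.786 Hz. Combine: 0.04420919 rad * 3.786 Hz = 0.16737599 rad/s. 1 deg/s = 0.017453293 rad/s, so 0.16737599 rad/s = 0.16737599 / 0.017453293 = 9.589938 deg/s ≈ 9.59 deg/s (4 s.f.).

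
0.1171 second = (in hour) 3.253e-05. Check: 0.1171 second = 0.1171 s. 1 hour = 3600 s, so 0.1171 s = 0.1171 / 3600 = 3.2527778e-05 hour ≈ 3.253e-05 hour (4 s.f.).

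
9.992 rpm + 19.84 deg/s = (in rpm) 1 rpm = 0.10471976 rad/s, so 9.992 rpm = 9.992 * 0.10471976 = 1.0463598 rad/s. 1 deg/s = 0.017453293 rad/s, so 19.84 deg/s = 19.84 * 0.017453293 = 0.34627332 rad/s. Sum: 1.0463598 + 0.34627332 = 1.3926331 rad/s. 1 rpm = 0.10471976 rad/s, so 1.3926331 rad/s = 1.3926331 / 0.10471976 = 13.298667 rpm ≈ 13.3 rpm (4 s.f.). Final answer: 13.3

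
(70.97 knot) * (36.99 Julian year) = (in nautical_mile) 2.301e+07. Check: 1 knot = 0.51444444 m/s, so 70.97 knot = 70.97 * 0.51444444 = 36.510122 m/s. 1 Julian year = 31557600 s, so 36.99 Julian year = 36.99 * 31557600 = 1.1673156e+09 s. Combine: 36.510122 m/s * 1.1673156e+09 s = 4.2618836e+10 m. 1 nautical_mile = 1852 m, so 4.2618836e+10 m = 4.2618836e+10 / 1852 = 23012331 nautical_mile ≈ 2.301e+07 nautical_mile (4 s.f.).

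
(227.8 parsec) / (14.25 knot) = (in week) 1 parsec = 3.0856776e+16 m, so 227.8 parsec = 227.8 * 3.0856776e+16 = 7.0291735e+18 m. 1 knot = 0.51444444 m/s, so 14.25 knot = 14.25 * 0.51444444 = 7.3308333 m/s. Combine: 7.0291735e+18 m / 7.3308333 m/s = 9.5885054e+17 s. 1 week = 604800 s, so 9.5885054e+17 s = 9.5885054e+17 / 604800 = 1.585401e+12 week ≈ 1.585e+12 week (4 s.f.). Final answer: 1.585e+12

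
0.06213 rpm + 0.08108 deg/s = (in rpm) 0.07564. Check: 1 rpm = 0.10471976 rad/s, so 0.06213 rpm = 0.06213 * 0.10471976 = 0.0065062384 rad/s. 1 deg/s = 0.017453293 rad/s, so 0.08108 deg/s = 0.08108 * 0.017453293 = 0.001415113 rad/s. Sum: 0.0065062384 + 0.001415113 = 0.0079213513 rad/s. 1 rpm = 0.10471976 rad/s, so 0.0079213513 rad/s = 0.0079213513 / 0.10471976 = 0.075643333 rpm ≈ 0.07564 rpm (4 s.f.).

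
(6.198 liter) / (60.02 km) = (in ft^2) 1.112e-06. Check: 1 liter = 0.001 m^3, so 6.198 liter = 6.198 * 0.001 = 0.006198 m^3. 1 km = 1000 m, so 60.02 km = 60.02 * 1000 = 60020 m. Combine: 0.006198 m^3 / 60020 m = 1.0326558e-07 m^2. 1 ft^2 = 0.09290304 m^2, so 1.0326558e-07 m^2 = 1.0326558e-07 / 0.09290304 = 1.1115414e-06 ft^2 ≈ 1.112e-06 ft^2 (4 s.f.).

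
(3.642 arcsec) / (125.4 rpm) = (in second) 1.345e-06. Check: 1 arcsec = 4.8481368e-06 rad, so 3.642 arcsec = 3.642 * 4.8481368e-06 = 1.7656914e-05 rad. 1 rpm = 0.10471976 rad/s, so 125.4 rpm = 125.4 * 0.10471976 = 13.131857 rad/s. Combine: 1.7656914e-05 rad / 13.131857 rad/s = 1.3445862e-06 s. 1.3445862e-06 s = 1.3445862e-06 second ≈ 1.345e-06 second (4 s.f.).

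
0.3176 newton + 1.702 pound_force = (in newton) 0.3176 newton = 0.3176 N. 1 pound_force = 4.4482216 N, so 1.702 pound_force = 1.702 * 4.4482216 = 7.5708732 N. Sum: 0.3176 + 7.5708732 = 7.8884732 N. 7.8884732 N = 7.8884732 newton ≈ 7.888 newton (4 s.f.). Final answer: 7.888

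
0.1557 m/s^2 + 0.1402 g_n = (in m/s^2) 1.531. Check: 0.1557 m/s^2 is already in m/s^2. 1 g_n = 9.80665 m/s^2, so 0.1402 g_n = 0.1402 * 9.80665 = 1.3748923 m/s^2. Sum: 0.1557 + 1.3748923 = 1.5305923 m/s^2. Result: 1.5305923 m/s^2 ≈ 1.531 m/s^2 (4 s.f.).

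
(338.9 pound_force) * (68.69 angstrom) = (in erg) 1 pound_force = 4.4482216 N, so 338.9 pound_force = 338.9 * 4.4482216 = 1507.5023 N. 1 angstrom = 1e-10 m, so 68.69 angstrom = 68.69 * 1e-10 = 6.869e-09 m. Combine: 1507.5023 N * 6.869e-09 m = 1.0355033e-05 J. 1 erg = 1e-07 J, so 1.0355033e-05 J = 1.0355033e-05 / 1e-07 = 103.55033 erg ≈ 103.6 erg (4 s.f.). Final answer: 103.6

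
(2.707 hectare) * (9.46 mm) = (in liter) 2.561e+05. Check: 1 hectare = 10000 m^2, so 2.707 hectare = 2.707 * 10000 = 27070 m^2. 1 mm = 0.001 m, so 9.46 mm = 9.46 * 0.001 = 0.00946 m. Combine: 27070 m^2 * 0.00946 m = 256.0822 m^3. 1 liter = 0.001 m^3, so 256.0822 m^3 = 256.0822 / 0.001 = 256082.2 liter ≈ 2.561e+05 liter (4 s.f.).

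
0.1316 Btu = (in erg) 1.388e+09. Check: 1 Btu = 1055.0559 J, so 0.1316 Btu = 0.1316 * 1055.0559 = 138.84535 J. 1 erg = 1e-07 J, so 138.84535 J = 138.84535 / 1e-07 = 1.3884535e+09 erg ≈ 1.388e+09 erg (4 s.f.).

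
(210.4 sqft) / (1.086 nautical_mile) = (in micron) 9719. Check: 1 sqft = 0.09290304 m^2, so 210.4 sqft = 210.4 * 0.09290304 = 19.5468 m^2. 1 nautical_mile = 1852 m, so 1.086 nautical_mile = 1.086 * 1852 = 2011.272 m. Combine: 19.5468 m^2 / 2011.272 m = 0.0097186256 m. 1 micron = 1e-06 m, so 0.0097186256 m = 0.0097186256 / 1e-06 = 9718.6256 micron ≈ 9719 micron (4 s.f.).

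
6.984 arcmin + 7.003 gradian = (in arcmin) 385.1. Check: 1 arcmin = 0.00029088821 rad, so 6.984 arcmin = 6.984 * 0.00029088821 = 0.0020315632 rad. 1 gradian = 0.015707963 rad, so 7.003 gradian = 7.003 * 0.015707963 = 0.11000287 rad. Sum: 0.0020315632 + 0.11000287 = 0.11203443 rad. 1 arcmin = 0.00029088821 rad, so 0.11203443 rad = 0.11203443 / 0.00029088821 = 385.146 arcmin ≈ 385.1 arcmin (4 s.f.).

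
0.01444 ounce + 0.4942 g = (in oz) 1 ounce = 0.028349523 kg, so 0.01444 ounce = 0.01444 * 0.028349523 = 0.00040936711 kg. 1 g = 0.001 kg, so 0.4942 g = 0.4942 * 0.001 = 0.0004942 kg. Sum: 0.00040936711 + 0.0004942 = 0.00090356711 kg. 1 oz = 0.028349523 kg, so 0.00090356711 kg = 0.00090356711 / 0.028349523 = 0.031872392 oz ≈ 0.03187 oz (4 s.f.). Final answer: 0.03187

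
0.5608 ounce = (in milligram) 1 ounce = 0.028349523 kg, so 0.5608 ounce = 0.5608 * 0.028349523 = 0.015898413 kg. 1 milligram = 1e-06 kg, so 0.015898413 kg = 0.015898413 / 1e-06 = 15898.413 milligram ≈ 1.59e+04 milligram (4 s.f.). Final answer: 1.59e+04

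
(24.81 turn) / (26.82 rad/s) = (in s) 5.812. Check: 1 turn = 6.2831853 rad, so 24.81 turn = 24.81 * 6.2831853 = 155.88583 rad. 26.82 rad/s is already in rad/s. Combine: 155.88583 rad / 26.82 rad/s = 5.8122978 s. Result: 5.8122978 s ≈ 5.812 s (4 s.f.).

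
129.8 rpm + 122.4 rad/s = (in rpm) 1299. Check: 1 rpm = 0.10471976 rad/s, so 129.8 rpm = 129.8 * 0.10471976 = 13.592624 rad/s. 122.4 rad/s is already in rad/s. Sum: 13.592624 + 122.4 = 135.99262 rad/s. 1 rpm = 0.10471976 rad/s, so 135.99262 rad/s = 135.99262 / 0.10471976 = 1298.6339 rpm ≈ 1299 rpm (4 s.f.).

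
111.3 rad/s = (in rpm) 1063. Check: 1 rpm = 0.10471976 rad/s, so 111.3 rad/s = 111.3 / 0.10471976 = 1062.8367 rpm ≈ 1063 rpm (4 s.f.).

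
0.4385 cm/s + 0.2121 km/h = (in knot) 1 cm/s = 0.01 m/s, so 0.4385 cm/s = 0.4385 * 0.01 = 0.004385 m/s. 1 km/h = 0.27777778 m/s, so 0.2121 km/h = 0.2121 * 0.27777778 = 0.058916667 m/s. Sum: 0.004385 + 0.058916667 = 0.063301667 m/s. 1 knot = 0.51444444 m/s, so 0.063301667 m/s = 0.063301667 / 0.51444444 = 0.1230486 knot ≈ 0.123 knot (4 s.f.). Final answer: 0.123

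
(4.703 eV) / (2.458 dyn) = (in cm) 1 eV = 1.6021766e-19 J, so 4.703 eV = 4.703 * 1.6021766e-19 = 7.5350367e-19 J. 1 dyn = 1e-05 N, so 2.458 dyn = 2.458 * 1e-05 = 2.458e-05 N. Combine: 7.5350367e-19 J / 2.458e-05 N = 3.0655153e-14 m. 1 cm = 0.01 m, so 3.0655153e-14 m = 3.0655153e-14 / 0.01 = 3.0655153e-12 cm ≈ 3.066e-12 cm (4 s.f.). Final answer: 3.066e-12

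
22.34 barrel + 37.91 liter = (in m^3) 3.59. Check: 1 barrel = 0.15898729 m^3, so 22.34 barrel = 22.34 * 0.15898729 = 3.5517762 m^3. 1 liter = 0.001 m^3, so 37.91 liter = 37.91 * 0.001 = 0.03791 m^3. Sum: 3.5517762 + 0.03791 = 3.5896862 m^3. Result: 3.5896862 m^3 ≈ 3.59 m^3 (4 s.f.).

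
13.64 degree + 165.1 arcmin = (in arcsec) 1 degree = 0.017453293 rad, so 13.64 degree = 13.64 * 0.017453293 = 0.23806291 rad. 1 arcmin = 0.00029088821 rad, so 165.1 arcmin = 165.1 * 0.00029088821 = 0.048025643 rad. Sum: 0.23806291 + 0.048025643 = 0.28608855 rad. 1 arcsec = 4.8481368e-06 rad, so 0.28608855 rad = 0.28608855 / 4.8481368e-06 = 59010 arcsec ≈ 5.901e+04 arcsec (4 s.f.). Final answer: 5.901e+04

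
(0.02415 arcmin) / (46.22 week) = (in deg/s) 1 arcmin = 0.00029088821 rad, so 0.02415 arcmin = 0.02415 * 0.00029088821 = 7.0249502e-06 rad. 1 week = 604800 s, so 46.22 week = 46.22 * 604800 = 27953856 s. Combine: 7.0249502e-06 rad / 27953856 s = 2.5130523e-13 rad/s. 1 deg/s = 0.017453293 rad/s, so 2.5130523e-13 rad/s = 2.5130523e-13 / 0.017453293 = 1.4398729e-11 deg/s ≈ 1.44e-11 deg/s (4 s.f.). Final answer: 1.44e-11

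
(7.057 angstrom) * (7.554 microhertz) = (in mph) 1.192e-14. Check: 1 angstrom = 1e-10 m, so 7.057 angstrom = 7.057 * 1e-10 = 7.057e-10 m. 1 microhertz = 1e-06 Hz, so 7.554 microhertz = 7.554 * 1e-06 = 7.554e-06 Hz. Combine: 7.057e-10 m * 7.554e-06 Hz = 5.3308578e-15 m/s. 1 mph = 0.44704 m/s, so 5.3308578e-15 m/s = 5.3308578e-15 / 0.44704 = 1.1924789e-14 mph ≈ 1.192e-14 mph (4 s.f.).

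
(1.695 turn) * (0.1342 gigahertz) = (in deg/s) 8.189e+10. Check: 1 turn = 6.2831853 rad, so 1.695 turn = 1.695 * 6.2831853 = 10.649999 rad. 1 gigahertz = 1e+09 Hz, so 0.1342 gigahertz = 0.1342 * 1e+09 = 1.342e+08 Hz. Combine: 10.649999 rad * 1.342e+08 Hz = 1.4292299e+09 rad/s. 1 deg/s = 0.017453293 rad/s, so 1.4292299e+09 rad/s = 1.4292299e+09 / 0.017453293 = 8.188884e+10 deg/s ≈ 8.189e+10 deg/s (4 s.f.).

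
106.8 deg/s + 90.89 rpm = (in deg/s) 652.1. Check: 1 deg/s = 0.017453293 rad/s, so 106.8 deg/s = 106.8 * 0.017453293 = 1.8640116 rad/s. 1 rpm = 0.10471976 rad/s, so 90.89 rpm = 90.89 * 0.10471976 = 9.5179785 rad/s. Sum: 1.8640116 + 9.5179785 = 11.38199 rad/s. 1 deg/s = 0.017453293 rad/s, so 11.38199 rad/s = 11.38199 / 0.017453293 = 652.14 deg/s ≈ 652.1 deg/s (4 s.f.).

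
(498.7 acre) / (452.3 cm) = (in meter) 1 acre = 4046.8564 m^2, so 498.7 acre = 498.7 * 4046.8564 = 2018167.3 m^2. 1 cm = 0.01 m, so 452.3 cm = 452.3 * 0.01 = 4.523 m. Combine: 2018167.3 m^2 / 4.523 m = 446201.04 m. 446201.04 m = 446201.04 meter ≈ 4.462e+05 meter (4 s.f.). Final answer: 4.462e+05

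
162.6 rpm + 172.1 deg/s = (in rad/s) 1 rpm = 0.10471976 rad/s, so 162.6 rpm = 162.6 * 0.10471976 = 17.027432 rad/s. 1 deg/s = 0.017453293 rad/s, so 172.1 deg/s = 172.1 * 0.017453293 = 3.0037116 rad/s. Sum: 17.027432 + 3.0037116 = 20.031144 rad/s. Result: 20.031144 rad/s ≈ 20.03 rad/s (4 s.f.). Final answer: 20.03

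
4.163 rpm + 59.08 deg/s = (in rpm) 14.01. Check: 1 rpm = 0.10471976 rad/s, so 4.163 rpm = 4.163 * 0.10471976 = 0.43594834 rad/s. 1 deg/s = 0.017453293 rad/s, so 59.08 deg/s = 59.08 * 0.017453293 = 1.0311405 rad/s. Sum: 0.43594834 + 1.0311405 = 1.4670889 rad/s. 1 rpm = 0.10471976 rad/s, so 1.4670889 rad/s = 1.4670889 / 0.10471976 = 14.009667 rpm ≈ 14.01 rpm (4 s.f.).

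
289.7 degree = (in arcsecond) 1 degree = 0.017453293 rad, so 289.7 degree = 289.7 * 0.017453293 = 5.0562188 rad. 1 arcsecond = 4.8481368e-06 rad, so 5.0562188 rad = 5.0562188 / 4.8481368e-06 = 1042920 arcsecond ≈ 1.043e+06 arcsecond (4 s.f.). Final answer: 1.043e+06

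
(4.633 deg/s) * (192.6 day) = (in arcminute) 4.626e+09. Check: 1 deg/s = 0.017453293 rad/s, so 4.633 deg/s = 4.633 * 0.017453293 = 0.080861104 rad/s. 1 day = 86400 s, so 192.6 day = 192.6 * 86400 = 16640640 s. Combine: 0.080861104 rad/s * 16640640 s = 1345580.5 rad. 1 arcminute = 0.00029088821 rad, so 1345580.5 rad = 1345580.5 / 0.00029088821 = 4.6257651e+09 arcminute ≈ 4.626e+09 arcminute (4 s.f.).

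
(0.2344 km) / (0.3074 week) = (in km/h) 0.004539. Check: 1 km = 1000 m, so 0.2344 km = 0.2344 * 1000 = 234.4 m. 1 week = 604800 s, so 0.3074 week = 0.3074 * 604800 = 185915.52 s. Combine: 234.4 m / 185915.52 s = 0.0012607877 m/s. 1 km/h = 0.27777778 m/s, so 0.0012607877 m/s = 0.0012607877 / 0.27777778 = 0.0045388357 km/h ≈ 0.004539 km/h (4 s.f.).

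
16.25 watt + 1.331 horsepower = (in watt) 16.25 watt = 16.25 W. 1 horsepower = 745.69987 W, so 1.331 horsepower = 1.331 * 745.69987 = 992.52653 W. Sum: 16.25 + 992.52653 = 1008.7765 W. 1008.7765 W = 1008.7765 watt ≈ 1009 watt (4 s.f.). Final answer: 1009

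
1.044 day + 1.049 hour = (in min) 1566. Check: 1 day = 86400 s, so 1.044 day = 1.044 * 86400 = 90201.6 s. 1 hour = 3600 s, so 1.049 hour = 1.049 * 3600 = 3776.4 s. Sum: 90201.6 + 3776.4 = 93978 s. 1 min = 60 s, so 93978 s = 93978 / 60 = 1566.3 min ≈ 1566 min (4 s.f.).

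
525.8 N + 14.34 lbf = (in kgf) 60.12. Check: 525.8 N is already in N. 1 lbf = 4.4482216 N, so 14.34 lbf = 14.34 * 4.4482216 = 63.787498 N. Sum: 525.8 + 63.787498 = 589.5875 N. 1 kgf = 9.80665 N, so 589.5875 N = 589.5875 / 9.80665 = 60.121193 kgf ≈ 60.12 kgf (4 s.f.).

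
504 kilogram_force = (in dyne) 4.943e+08. Check: 1 kilogram_force = 9.80665 N, so 504 kilogram_force = 504 * 9.80665 = 4942.5516 N. 1 dyne = 1e-05 N, so 4942.5516 N = 4942.5516 / 1e-05 = 4.9425516e+08 dyne ≈ 4.943e+08 dyne (4 s.f.).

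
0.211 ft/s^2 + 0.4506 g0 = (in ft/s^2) 14.71. Check: 1 ft/s^2 = 0.3048 m/s^2, so 0.211 ft/s^2 = 0.211 * 0.3048 = 0.0643128 m/s^2. 1 g0 = 9.80665 m/s^2, so 0.4506 g0 = 0.4506 * 9.80665 = 4.4188765 m/s^2. Sum: 0.0643128 + 4.4188765 = 4.4831893 m/s^2. 1 ft/s^2 = 0.3048 m/s^2, so 4.4831893 m/s^2 = 4.4831893 / 0.3048 = 14.708626 ft/s^2 ≈ 14.71 ft/s^2 (4 s.f.).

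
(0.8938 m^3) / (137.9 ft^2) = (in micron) 6.977e+04. Check: 0.8938 m^3 is already in m^3. 1 ft^2 = 0.09290304 m^2, so 137.9 ft^2 = 137.9 * 0.09290304 = 12.811329 m^2. Combine: 0.8938 m^3 / 12.811329 m^2 = 0.069766375 m. 1 micron = 1e-06 m, so 0.069766375 m = 0.069766375 / 1e-06 = 69766.375 micron ≈ 6.977e+04 micron (4 s.f.).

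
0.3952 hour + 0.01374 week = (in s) 1 hour = 3600 s, so 0.3952 hour = 0.3952 * 3600 = 1422.72 s. 1 week = 604800 s, so 0.01374 week = 0.01374 * 604800 = 8309.952 s. Sum: 1422.72 + 8309.952 = 9732.672 s. Result: 9732.672 s ≈ 9733 s (4 s.f.). Final answer: 9733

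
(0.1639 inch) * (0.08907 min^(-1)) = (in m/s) 6.18e-06. Check: 1 inch = 0.0254 m, so 0.1639 inch = 0.1639 * 0.0254 = 0.00416306 m. 1 min^(-1) = 0.016666667 Hz, so 0.08907 min^(-1) = 0.08907 * 0.016666667 = 0.0014845 Hz. Combine: 0.00416306 m * 0.0014845 Hz = 6.1800626e-06 m/s. Result: 6.1800626e-06 m/s ≈ 6.18e-06 m/s (4 s.f.).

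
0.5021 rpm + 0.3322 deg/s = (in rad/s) 1 rpm = 0.10471976 rad/s, so 0.5021 rpm = 0.5021 * 0.10471976 = 0.052579789 rad/s. 1 deg/s = 0.017453293 rad/s, so 0.3322 deg/s = 0.3322 * 0.017453293 = 0.0057979838 rad/s. Sum: 0.052579789 + 0.0057979838 = 0.058377773 rad/s. Result: 0.058377773 rad/s ≈ 0.05838 rad/s (4 s.f.). Final answer: 0.05838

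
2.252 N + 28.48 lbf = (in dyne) 2.252 N is already in N. 1 lbf = 4.4482216 N, so 28.48 lbf = 28.48 * 4.4482216 = 126.68535 N. Sum: 2.252 + 126.68535 = 128.93735 N. 1 dyne = 1e-05 N, so 128.93735 N = 128.93735 / 1e-05 = 12893735 dyne ≈ 1.289e+07 dyne (4 s.f.). Final answer: 1.289e+07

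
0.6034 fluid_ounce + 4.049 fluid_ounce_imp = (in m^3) 1 fluid_ounce = 2.957353e-05 m^3, so 0.6034 fluid_ounce = 0.6034 * 2.957353e-05 = 1.7844668e-05 m^3. 1 fluid_ounce_imp = 2.8413063e-05 m^3, so 4.049 fluid_ounce_imp = 4.049 * 2.8413063e-05 = 0.00011504449 m^3. Sum: 1.7844668e-05 + 0.00011504449 = 0.00013288916 m^3. Result: 0.00013288916 m^3 ≈ 0.0001329 m^3 (4 s.f.). Final answer: 0.0001329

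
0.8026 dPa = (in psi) 1.164e-05. Check: 1 dPa = 0.1 Pa, so 0.8026 dPa = 0.8026 * 0.1 = 0.08026 Pa. 1 psi = 6894.7573 Pa, so 0.08026 Pa = 0.08026 / 6894.7573 = 1.1640729e-05 psi ≈ 1.164e-05 psi (4 s.f.).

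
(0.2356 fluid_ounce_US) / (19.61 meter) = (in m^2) 3.553e-07. Check: 1 fluid_ounce_US = 2.957353e-05 m^3, so 0.2356 fluid_ounce_US = 0.2356 * 2.957353e-05 = 6.9675236e-06 m^3. 19.61 meter = 19.61 m. Combine: 6.9675236e-06 m^3 / 19.61 m = 3.5530462e-07 m^2. Result: 3.5530462e-07 m^2 ≈ 3.553e-07 m^2 (4 s.f.).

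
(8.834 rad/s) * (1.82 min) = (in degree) 8.834 rad/s is already in rad/s. 1 min = 60 s, so 1.82 min = 1.82 * 60 = 109.2 s. Combine: 8.834 rad/s * 109.2 s = 964.6728 rad. 1 degree = 0.017453293 rad, so 964.6728 rad = 964.6728 / 0.017453293 = 55271.68 degree ≈ 5.527e+04 degree (4 s.f.). Final answer: 5.527e+04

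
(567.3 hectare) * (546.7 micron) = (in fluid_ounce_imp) 1 hectare = 10000 m^2, so 567.3 hectare = 567.3 * 10000 = 5673000 m^2. 1 micron = 1e-06 m, so 546.7 micron = 546.7 * 1e-06 = 0.0005467 m. Combine: 5673000 m^2 * 0.0005467 m = 3101.4291 m^3. 1 fluid_ounce_imp = 2.8413063e-05 m^3, so 3101.4291 m^3 = 3101.4291 / 2.8413063e-05 = 1.0915504e+08 fluid_ounce_imp ≈ 1.092e+08 fluid_ounce_imp (4 s.f.). Final answer: 1.092e+08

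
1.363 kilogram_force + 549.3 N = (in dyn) 5.627e+07. Check: 1 kilogram_force = 9.80665 N, so 1.363 kilogram_force = 1.363 * 9.80665 = 13.366464 N. 549.3 N is already in N. Sum: 13.366464 + 549.3 = 562.66646 N. 1 dyn = 1e-05 N, so 562.66646 N = 562.66646 / 1e-05 = 56266646 dyn ≈ 5.627e+07 dyn (4 s.f.).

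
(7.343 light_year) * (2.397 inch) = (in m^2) 1 light_year = 9.4607305e+15 m, so 7.343 light_year = 7.343 * 9.4607305e+15 = 6.9470144e+16 m. 1 inch = 0.0254 m, so 2.397 inch = 2.397 * 0.0254 = 0.0608838 m. Combine: 6.9470144e+16 m * 0.0608838 m = 4.2296063e+15 m^2. Result: 4.2296063e+15 m^2 ≈ 4.23e+15 m^2 (4 s.f.). Final answer: 4.23e+15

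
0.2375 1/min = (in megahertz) 3.958e-09. Check: 1 1/min = 0.016666667 Hz, so 0.2375 1/min = 0.2375 * 0.016666667 = 0.0039583333 Hz. 1 megahertz = 1000000 Hz, so 0.0039583333 Hz = 0.0039583333 / 1000000 = 3.9583333e-09 megahertz ≈ 3.958e-09 megahertz (4 s.f.).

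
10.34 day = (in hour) 1 day = 86400 s, so 10.34 day = 10.34 * 86400 = 893376 s. 1 hour = 3600 s, so 893376 s = 893376 / 3600 = 248.16 hour ≈ 248.2 hour (4 s.f.). Final answer: 248.2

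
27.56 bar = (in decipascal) 2.756e+07. Check: 1 bar = 100000 Pa, so 27.56 bar = 27.56 * 100000 = 2756000 Pa. 1 decipascal = 0.1 Pa, so 2756000 Pa = 2756000 / 0.1 = 27560000 decipascal ≈ 2.756e+07 decipascal (4 s.f.).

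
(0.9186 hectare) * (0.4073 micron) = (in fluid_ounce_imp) 1 hectare = 10000 m^2, so 0.9186 hectare = 0.9186 * 10000 = 9186 m^2. 1 micron = 1e-06 m, so 0.4073 micron = 0.4073 * 1e-06 = 4.073e-07 m. Combine: 9186 m^2 * 4.073e-07 m = 0.0037414578 m^3. 1 fluid_ounce_imp = 2.8413063e-05 m^3, so 0.0037414578 m^3 = 0.0037414578 / 2.8413063e-05 = 131.68091 fluid_ounce_imp ≈ 131.7 fluid_ounce_imp (4 s.f.). Final answer: 131.7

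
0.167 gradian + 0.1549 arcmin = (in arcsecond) 550.4. Check: 1 gradian = 0.015707963 rad, so 0.167 gradian = 0.167 * 0.015707963 = 0.0026232299 rad. 1 arcmin = 0.00029088821 rad, so 0.1549 arcmin = 0.1549 * 0.00029088821 = 4.5058584e-05 rad. Sum: 0.0026232299 + 4.5058584e-05 = 0.0026682884 rad. 1 arcsecond = 4.8481368e-06 rad, so 0.0026682884 rad = 0.0026682884 / 4.8481368e-06 = 550.374 arcsecond ≈ 550.4 arcsecond (4 s.f.).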